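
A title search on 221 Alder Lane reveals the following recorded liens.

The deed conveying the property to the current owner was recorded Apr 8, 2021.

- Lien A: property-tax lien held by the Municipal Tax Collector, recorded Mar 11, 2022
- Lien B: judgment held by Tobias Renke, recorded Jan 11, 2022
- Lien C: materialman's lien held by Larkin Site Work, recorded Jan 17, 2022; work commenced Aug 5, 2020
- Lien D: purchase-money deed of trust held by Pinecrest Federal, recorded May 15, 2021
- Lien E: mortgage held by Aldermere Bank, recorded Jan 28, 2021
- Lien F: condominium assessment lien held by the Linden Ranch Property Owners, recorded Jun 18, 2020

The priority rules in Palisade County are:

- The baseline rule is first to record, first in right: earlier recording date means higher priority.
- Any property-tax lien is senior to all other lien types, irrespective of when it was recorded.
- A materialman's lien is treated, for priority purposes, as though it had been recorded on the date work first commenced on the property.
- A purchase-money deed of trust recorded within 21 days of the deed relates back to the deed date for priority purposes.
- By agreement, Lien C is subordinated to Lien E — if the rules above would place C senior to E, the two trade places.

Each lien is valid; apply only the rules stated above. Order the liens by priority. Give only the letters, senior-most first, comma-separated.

Effective dates: C is treated as recorded Aug 5, 2020, the work-commencement date; D missed the 21-day window (37 days after the deed), so its recording date stands.
A is a property-tax lien and takes priority over every other lien.
Remaining liens by effective date: F (Jun 18, 2020), C (Aug 5, 2020), E (Jan 28, 2021), D (May 15, 2021), B (Jan 11, 2022).
C would otherwise be senior to E, so under the subordination agreement C and E exchange positions.

A, F, E, C, D, B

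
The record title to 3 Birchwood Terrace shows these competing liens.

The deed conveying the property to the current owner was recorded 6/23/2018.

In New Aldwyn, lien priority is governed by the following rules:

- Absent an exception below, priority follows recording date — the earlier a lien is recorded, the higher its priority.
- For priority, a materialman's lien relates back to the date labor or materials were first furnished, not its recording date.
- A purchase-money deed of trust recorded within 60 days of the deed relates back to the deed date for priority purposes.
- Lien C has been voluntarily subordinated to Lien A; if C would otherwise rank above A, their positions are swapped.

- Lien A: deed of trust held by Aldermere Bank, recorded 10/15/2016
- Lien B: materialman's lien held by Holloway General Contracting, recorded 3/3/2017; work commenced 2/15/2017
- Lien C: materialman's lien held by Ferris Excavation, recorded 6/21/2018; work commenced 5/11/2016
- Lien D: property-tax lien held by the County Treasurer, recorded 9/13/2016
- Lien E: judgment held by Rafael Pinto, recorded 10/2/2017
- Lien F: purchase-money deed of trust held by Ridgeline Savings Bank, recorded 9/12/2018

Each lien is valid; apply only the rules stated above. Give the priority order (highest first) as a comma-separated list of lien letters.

A, D, C, B, E, F

First, effective dates: B relates back to 2/15/2017 (work commenced); C is treated as recorded 5/11/2016, the work-commencement date; F was recorded 81 days after the deed — beyond 60 days — so no relation-back applies.
By effective date, earliest first: C (5/11/2016), D (9/13/2016), A (10/15/2016), B (2/15/2017), E (10/2/2017), F (9/12/2018).
C would otherwise be senior to A, so under the subordination agreement C and A exchange positions.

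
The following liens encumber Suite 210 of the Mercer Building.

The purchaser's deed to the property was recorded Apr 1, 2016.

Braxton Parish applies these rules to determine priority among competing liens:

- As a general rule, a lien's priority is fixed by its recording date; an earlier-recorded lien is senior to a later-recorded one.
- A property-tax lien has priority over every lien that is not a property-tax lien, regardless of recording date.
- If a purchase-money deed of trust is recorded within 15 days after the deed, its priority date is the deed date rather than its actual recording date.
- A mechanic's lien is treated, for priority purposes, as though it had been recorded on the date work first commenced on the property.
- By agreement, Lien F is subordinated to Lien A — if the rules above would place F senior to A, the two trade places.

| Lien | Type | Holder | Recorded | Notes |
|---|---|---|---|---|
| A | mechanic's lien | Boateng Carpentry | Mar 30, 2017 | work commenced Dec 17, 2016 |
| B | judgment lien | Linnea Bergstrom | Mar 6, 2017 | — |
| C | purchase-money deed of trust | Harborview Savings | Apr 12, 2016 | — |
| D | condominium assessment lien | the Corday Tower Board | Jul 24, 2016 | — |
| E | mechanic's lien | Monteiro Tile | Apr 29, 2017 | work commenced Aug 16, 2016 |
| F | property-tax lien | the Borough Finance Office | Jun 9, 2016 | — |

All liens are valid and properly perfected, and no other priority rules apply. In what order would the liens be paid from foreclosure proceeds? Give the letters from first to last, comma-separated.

First, effective dates: A's effective date is Dec 17, 2016, when work began; C was recorded within the 15-day window, so its effective date is the deed date Apr 1, 2016; E is treated as recorded Aug 16, 2016, the work-commencement date.
As a property-tax lien, F is senior to every other lien.
The other liens, earliest effective date first: C (Apr 1, 2016), D (Jul 24, 2016), E (Aug 16, 2016), A (Dec 17, 2016), B (Mar 6, 2017).
The subordination applies — F was senior to A — so F and A swap.

A, C, D, E, F, B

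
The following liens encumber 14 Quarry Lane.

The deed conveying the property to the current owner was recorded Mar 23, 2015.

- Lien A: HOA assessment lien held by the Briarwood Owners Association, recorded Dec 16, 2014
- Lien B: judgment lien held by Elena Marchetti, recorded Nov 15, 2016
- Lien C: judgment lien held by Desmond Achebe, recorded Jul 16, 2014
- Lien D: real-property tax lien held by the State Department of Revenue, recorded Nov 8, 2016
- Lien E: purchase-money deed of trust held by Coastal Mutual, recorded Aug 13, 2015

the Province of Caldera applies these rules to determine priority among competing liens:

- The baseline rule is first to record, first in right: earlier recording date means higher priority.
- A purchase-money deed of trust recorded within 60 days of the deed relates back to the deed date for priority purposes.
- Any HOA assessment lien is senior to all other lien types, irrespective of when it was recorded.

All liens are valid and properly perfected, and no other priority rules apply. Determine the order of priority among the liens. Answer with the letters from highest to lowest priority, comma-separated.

Effective dates after the stated exceptions: E missed the 60-day window (143 days after the deed), so its recording date stands.
As an HOA assessment lien, A is senior to every other lien.
Ordering the rest by effective date: C (Jul 16, 2014), E (Aug 13, 2015), D (Nov 8, 2016), B (Nov 15, 2016).

A, C, E, D, B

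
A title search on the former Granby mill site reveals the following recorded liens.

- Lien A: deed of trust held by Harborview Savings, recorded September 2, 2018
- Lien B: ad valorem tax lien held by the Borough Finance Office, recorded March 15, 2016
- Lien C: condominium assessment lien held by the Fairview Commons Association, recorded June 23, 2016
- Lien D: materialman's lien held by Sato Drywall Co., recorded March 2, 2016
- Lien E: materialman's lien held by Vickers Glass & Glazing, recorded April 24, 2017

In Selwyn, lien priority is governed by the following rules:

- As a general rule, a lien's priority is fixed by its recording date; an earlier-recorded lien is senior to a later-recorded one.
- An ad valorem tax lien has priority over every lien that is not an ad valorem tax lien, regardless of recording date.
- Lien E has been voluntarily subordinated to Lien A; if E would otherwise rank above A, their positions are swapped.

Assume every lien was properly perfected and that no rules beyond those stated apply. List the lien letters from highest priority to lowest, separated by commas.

As an ad valorem tax lien, B is senior to every other lien.
Among the remaining liens, by effective date: D (March 2, 2016), C (June 23, 2016), E (April 24, 2017), A (September 2, 2018).
E is senior to A before the subordination, so the two trade places.

B, D, C, A, E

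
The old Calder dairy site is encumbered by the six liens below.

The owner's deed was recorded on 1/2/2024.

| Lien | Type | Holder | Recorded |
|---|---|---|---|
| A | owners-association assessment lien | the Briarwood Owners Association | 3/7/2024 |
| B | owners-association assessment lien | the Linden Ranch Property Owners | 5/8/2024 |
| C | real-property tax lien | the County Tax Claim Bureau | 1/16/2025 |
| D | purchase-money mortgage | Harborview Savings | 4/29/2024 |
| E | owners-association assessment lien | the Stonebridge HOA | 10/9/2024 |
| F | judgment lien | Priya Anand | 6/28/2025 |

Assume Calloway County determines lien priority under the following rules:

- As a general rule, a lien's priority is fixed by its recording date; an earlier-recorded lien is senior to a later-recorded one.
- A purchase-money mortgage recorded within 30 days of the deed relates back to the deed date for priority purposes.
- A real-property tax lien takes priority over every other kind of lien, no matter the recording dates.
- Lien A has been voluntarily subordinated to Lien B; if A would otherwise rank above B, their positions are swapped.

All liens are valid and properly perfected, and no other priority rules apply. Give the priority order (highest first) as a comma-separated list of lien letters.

C, B, D, A, E, F

First, effective dates: D missed the 30-day window (118 days after the deed), so its recording date stands.
C, as a real-property tax lien, has superpriority and ranks first.
The other liens, earliest effective date first: A (3/7/2024), D (4/29/2024), B (5/8/2024), E (10/9/2024), F (6/28/2025).
A is senior to B before the subordination, so the two trade places.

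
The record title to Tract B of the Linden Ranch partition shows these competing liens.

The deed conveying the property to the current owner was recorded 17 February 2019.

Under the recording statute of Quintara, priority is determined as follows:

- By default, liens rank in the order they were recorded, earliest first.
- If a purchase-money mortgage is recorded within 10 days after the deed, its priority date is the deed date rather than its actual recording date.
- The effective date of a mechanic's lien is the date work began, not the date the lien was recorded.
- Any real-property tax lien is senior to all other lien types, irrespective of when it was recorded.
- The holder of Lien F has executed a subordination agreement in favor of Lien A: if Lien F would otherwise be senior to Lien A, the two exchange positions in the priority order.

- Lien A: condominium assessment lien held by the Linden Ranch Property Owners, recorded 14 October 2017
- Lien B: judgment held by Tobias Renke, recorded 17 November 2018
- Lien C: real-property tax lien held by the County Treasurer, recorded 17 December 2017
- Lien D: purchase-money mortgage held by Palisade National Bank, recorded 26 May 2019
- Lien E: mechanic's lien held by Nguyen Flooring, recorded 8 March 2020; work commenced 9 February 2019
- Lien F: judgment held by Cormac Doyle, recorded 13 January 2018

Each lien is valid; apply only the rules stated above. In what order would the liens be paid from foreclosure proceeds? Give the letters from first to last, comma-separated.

C, A, F, B, E, D

Effective dates: D missed the 10-day window (98 days after the deed), so its recording date stands; E's effective date is 9 February 2019, when work began.
As a real-property tax lien, C is senior to every other lien.
Ordering the rest by effective date: A (14 October 2017), F (13 January 2018), B (17 November 2018), E (9 February 2019), D (26 May 2019).
F already ranks below A; the subordination has no effect.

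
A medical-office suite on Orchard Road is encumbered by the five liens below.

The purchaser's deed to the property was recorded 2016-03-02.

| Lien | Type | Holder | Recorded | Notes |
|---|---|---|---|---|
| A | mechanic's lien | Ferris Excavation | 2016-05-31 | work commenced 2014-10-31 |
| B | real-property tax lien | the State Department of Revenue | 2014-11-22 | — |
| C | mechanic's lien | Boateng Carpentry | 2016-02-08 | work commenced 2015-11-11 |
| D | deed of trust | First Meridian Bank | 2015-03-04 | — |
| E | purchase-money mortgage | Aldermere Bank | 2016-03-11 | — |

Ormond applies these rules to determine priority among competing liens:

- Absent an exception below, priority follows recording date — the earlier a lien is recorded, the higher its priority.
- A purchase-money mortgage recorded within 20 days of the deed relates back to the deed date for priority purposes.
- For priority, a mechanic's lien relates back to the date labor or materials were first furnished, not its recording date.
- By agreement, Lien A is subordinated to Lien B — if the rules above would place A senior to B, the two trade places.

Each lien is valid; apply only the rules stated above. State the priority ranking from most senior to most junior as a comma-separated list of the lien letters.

First, effective dates: A's effective date is 2014-10-31, when work began; C's effective date is 2015-11-11, when work began; E was recorded within the 20-day window, so its effective date is the deed date 2016-03-02.
Ordering by effective date: A (2014-10-31), B (2014-11-22), D (2015-03-04), C (2015-11-11), E (2016-03-02).
A would otherwise be senior to B, so under the subordination agreement A and B exchange positions.

B, A, D, C, E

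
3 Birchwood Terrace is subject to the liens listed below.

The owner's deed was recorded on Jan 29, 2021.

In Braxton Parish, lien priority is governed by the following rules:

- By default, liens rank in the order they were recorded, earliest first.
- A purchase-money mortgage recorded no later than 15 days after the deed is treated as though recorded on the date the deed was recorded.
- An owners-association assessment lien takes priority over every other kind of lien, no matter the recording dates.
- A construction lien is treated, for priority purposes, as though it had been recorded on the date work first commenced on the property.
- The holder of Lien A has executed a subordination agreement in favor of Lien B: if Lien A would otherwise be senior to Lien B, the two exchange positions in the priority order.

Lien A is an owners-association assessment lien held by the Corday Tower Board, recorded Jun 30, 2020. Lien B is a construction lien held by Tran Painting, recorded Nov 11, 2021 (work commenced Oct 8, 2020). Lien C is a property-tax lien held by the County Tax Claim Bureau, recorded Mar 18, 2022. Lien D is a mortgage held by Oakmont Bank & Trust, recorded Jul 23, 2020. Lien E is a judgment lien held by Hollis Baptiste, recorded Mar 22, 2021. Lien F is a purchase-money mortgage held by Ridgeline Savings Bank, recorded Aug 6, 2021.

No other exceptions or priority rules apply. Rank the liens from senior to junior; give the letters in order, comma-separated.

Effective dates: B relates back to Oct 8, 2020 (work commenced); F missed the 15-day window (189 days after the deed), so its recording date stands.
As an owners-association assessment lien, A is senior to every other lien.
The other liens, earliest effective date first: D (Jul 23, 2020), B (Oct 8, 2020), E (Mar 22, 2021), F (Aug 6, 2021), C (Mar 18, 2022).
A is senior to B before the subordination, so the two trade places.

B, D, A, E, F, C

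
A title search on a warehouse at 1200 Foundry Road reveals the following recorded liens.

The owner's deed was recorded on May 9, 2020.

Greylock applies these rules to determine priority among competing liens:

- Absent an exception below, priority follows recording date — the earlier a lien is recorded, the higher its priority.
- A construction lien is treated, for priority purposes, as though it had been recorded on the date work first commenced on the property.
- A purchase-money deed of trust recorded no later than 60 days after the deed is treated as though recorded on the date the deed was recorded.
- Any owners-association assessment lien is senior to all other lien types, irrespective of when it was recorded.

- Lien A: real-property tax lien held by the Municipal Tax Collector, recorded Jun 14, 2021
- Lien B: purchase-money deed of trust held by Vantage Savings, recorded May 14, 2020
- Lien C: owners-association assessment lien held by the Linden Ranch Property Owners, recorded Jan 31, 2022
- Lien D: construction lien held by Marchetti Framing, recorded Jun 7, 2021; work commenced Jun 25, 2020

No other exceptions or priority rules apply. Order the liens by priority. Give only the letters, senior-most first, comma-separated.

C, B, D, A

First, effective dates: B relates back to the deed date May 9, 2020; D is treated as recorded Jun 25, 2020, the work-commencement date.
C is an owners-association assessment lien, so it outranks all other liens regardless of date.
Ordering the rest by effective date: B (May 9, 2020), D (Jun 25, 2020), A (Jun 14, 2021).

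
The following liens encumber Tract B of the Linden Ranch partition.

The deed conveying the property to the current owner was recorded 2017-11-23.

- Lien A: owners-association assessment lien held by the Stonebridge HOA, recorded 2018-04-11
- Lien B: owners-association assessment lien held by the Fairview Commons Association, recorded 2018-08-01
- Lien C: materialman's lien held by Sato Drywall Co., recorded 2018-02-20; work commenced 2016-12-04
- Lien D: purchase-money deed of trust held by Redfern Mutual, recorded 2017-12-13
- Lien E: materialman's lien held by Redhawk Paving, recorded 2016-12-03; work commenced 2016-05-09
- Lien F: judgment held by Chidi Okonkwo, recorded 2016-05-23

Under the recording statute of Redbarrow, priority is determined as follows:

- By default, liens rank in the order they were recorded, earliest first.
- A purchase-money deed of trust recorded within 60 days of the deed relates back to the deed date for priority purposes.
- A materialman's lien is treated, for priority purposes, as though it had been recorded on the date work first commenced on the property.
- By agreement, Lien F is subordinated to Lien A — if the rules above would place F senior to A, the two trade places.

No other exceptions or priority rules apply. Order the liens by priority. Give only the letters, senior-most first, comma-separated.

Adjusting effective dates: C is treated as recorded 2016-12-04, the work-commencement date; D's effective date is the deed date, 2017-11-23; E's effective date is 2016-05-09, when work began.
Ordering by effective date: E (2016-05-09), F (2016-05-23), C (2016-12-04), D (2017-11-23), A (2018-04-11), B (2018-08-01).
F would otherwise be senior to A, so under the subordination agreement F and A exchange positions.

E, A, C, D, F, B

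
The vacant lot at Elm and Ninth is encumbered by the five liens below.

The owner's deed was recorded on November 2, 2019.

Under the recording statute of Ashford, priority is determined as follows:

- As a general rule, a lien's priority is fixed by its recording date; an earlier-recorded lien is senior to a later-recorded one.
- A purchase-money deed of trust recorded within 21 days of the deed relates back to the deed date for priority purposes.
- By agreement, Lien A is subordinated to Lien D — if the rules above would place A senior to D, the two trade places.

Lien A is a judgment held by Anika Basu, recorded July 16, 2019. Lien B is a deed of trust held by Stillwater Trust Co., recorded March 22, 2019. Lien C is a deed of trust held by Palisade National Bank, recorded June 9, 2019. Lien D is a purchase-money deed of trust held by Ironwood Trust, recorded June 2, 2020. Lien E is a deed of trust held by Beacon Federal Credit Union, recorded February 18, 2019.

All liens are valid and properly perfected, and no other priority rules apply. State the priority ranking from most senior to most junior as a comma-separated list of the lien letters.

Adjusting effective dates: D missed the 21-day window (213 days after the deed), so its recording date stands.
Sorted by effective date: E (February 18, 2019), B (March 22, 2019), C (June 9, 2019), A (July 16, 2019), D (June 2, 2020).
The subordination applies — A was senior to D — so A and D swap.

E, B, C, D, A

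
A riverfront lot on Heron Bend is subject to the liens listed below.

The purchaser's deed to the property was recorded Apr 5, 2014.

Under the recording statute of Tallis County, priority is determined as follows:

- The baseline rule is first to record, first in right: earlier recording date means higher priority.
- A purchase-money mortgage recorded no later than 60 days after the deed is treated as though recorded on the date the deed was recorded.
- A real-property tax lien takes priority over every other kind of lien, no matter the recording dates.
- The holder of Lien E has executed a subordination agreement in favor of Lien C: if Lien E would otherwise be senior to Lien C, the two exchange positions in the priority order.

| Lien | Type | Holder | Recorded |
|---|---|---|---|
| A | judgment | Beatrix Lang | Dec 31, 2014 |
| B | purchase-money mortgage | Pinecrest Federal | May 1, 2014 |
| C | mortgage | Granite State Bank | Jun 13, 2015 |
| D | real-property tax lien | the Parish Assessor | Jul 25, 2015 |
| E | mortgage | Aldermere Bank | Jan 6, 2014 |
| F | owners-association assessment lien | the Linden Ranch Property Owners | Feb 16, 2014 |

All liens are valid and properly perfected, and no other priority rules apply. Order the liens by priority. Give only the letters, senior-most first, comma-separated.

D, C, F, B, A, E

Adjusting effective dates: B relates back to the deed date Apr 5, 2014.
As a real-property tax lien, D is senior to every other lien.
Ordering the rest by effective date: E (Jan 6, 2014), F (Feb 16, 2014), B (Apr 5, 2014), A (Dec 31, 2014), C (Jun 13, 2015).
The subordination applies — E was senior to C — so E and C swap.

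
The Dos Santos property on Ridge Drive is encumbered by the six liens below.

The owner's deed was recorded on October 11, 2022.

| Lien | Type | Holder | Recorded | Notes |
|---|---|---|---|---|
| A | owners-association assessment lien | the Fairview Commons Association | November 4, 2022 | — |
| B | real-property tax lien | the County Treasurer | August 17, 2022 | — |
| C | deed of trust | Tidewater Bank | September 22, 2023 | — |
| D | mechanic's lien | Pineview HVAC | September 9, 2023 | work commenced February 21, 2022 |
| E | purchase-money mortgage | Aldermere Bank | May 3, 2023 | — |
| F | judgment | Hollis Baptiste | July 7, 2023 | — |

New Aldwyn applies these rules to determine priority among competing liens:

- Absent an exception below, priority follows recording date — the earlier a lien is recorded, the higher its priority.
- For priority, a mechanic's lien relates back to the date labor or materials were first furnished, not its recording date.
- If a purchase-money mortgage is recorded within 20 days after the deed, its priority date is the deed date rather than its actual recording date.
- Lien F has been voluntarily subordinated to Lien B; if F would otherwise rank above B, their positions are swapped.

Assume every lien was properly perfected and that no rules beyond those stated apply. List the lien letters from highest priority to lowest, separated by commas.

D, B, A, E, F, C

Effective dates: D is treated as recorded February 21, 2022, the work-commencement date; E was recorded 204 days after the deed — beyond 20 days — so no relation-back applies.
By effective date: D (February 21, 2022), B (August 17, 2022), A (November 4, 2022), E (May 3, 2023), F (July 7, 2023), C (September 22, 2023).
F is already junior to B, so the subordination agreement changes nothing.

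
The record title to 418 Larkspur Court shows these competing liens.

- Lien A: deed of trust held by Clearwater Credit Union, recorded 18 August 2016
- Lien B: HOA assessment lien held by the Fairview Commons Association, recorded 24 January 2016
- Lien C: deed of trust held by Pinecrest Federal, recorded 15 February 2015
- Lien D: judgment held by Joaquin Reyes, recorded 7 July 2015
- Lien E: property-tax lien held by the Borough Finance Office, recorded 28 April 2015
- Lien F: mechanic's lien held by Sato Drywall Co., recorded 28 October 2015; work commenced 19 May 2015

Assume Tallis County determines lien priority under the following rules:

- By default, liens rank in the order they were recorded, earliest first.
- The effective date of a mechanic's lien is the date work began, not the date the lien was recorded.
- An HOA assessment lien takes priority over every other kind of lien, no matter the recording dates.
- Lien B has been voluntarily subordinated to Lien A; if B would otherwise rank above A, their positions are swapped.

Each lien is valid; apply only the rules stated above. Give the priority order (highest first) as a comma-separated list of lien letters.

First, effective dates: F's effective date is 19 May 2015, when work began.
B, as an HOA assessment lien, has superpriority and ranks first.
Remaining liens by effective date: C (15 February 2015), E (28 April 2015), F (19 May 2015), D (7 July 2015), A (18 August 2016).
B would otherwise be senior to A, so under the subordination agreement B and A exchange positions.

A, C, E, F, D, B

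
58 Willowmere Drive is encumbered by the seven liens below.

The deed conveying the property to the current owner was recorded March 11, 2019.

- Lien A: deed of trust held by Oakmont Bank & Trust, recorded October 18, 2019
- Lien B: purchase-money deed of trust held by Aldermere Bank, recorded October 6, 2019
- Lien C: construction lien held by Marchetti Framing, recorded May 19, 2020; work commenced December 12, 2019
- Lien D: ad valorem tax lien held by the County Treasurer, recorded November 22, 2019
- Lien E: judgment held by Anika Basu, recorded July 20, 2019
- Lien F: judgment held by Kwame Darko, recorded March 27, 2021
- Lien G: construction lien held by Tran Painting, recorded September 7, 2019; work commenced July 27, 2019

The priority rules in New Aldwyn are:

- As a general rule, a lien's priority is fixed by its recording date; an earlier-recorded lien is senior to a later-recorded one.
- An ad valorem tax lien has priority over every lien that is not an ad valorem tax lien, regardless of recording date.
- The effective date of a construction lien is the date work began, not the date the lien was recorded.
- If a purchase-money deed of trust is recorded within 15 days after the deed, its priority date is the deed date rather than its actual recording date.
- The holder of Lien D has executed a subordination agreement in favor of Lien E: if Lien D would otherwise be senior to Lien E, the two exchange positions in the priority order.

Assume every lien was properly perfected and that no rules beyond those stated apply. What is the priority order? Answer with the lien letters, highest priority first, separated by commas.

Effective dates after the stated exceptions: B was recorded 209 days after the deed, outside the 15-day window, so it keeps its recording date; C is treated as recorded December 12, 2019, the work-commencement date; G relates back to July 27, 2019 (work commenced).
D is an ad valorem tax lien, so it outranks all other liens regardless of date.
Among the remaining liens, by effective date: E (July 20, 2019), G (July 27, 2019), B (October 6, 2019), A (October 18, 2019), C (December 12, 2019), F (March 27, 2021).
Because D would otherwise rank above E, the subordination swaps them.

E, D, G, B, A, C, F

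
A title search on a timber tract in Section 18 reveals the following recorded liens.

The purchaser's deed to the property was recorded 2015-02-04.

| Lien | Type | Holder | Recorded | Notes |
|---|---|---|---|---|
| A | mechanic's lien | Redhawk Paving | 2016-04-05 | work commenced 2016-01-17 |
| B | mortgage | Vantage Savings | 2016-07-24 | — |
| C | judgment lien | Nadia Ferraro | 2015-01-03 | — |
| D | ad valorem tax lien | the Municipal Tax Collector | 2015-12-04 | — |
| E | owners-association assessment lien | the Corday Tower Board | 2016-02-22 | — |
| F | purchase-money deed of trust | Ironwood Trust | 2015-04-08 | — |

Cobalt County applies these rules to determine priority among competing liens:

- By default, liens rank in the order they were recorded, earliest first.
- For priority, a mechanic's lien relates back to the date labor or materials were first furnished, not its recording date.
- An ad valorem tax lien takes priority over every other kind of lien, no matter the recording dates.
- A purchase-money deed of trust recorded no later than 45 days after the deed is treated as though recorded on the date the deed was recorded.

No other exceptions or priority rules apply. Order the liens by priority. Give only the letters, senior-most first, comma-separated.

D, C, F, A, E, B

Adjusting effective dates: A relates back to 2016-01-17 (work commenced); F missed the 45-day window (63 days after the deed), so its recording date stands.
As an ad valorem tax lien, D is senior to every other lien.
Remaining liens by effective date: C (2015-01-03), F (2015-04-08), A (2016-01-17), E (2016-02-22), B (2016-07-24).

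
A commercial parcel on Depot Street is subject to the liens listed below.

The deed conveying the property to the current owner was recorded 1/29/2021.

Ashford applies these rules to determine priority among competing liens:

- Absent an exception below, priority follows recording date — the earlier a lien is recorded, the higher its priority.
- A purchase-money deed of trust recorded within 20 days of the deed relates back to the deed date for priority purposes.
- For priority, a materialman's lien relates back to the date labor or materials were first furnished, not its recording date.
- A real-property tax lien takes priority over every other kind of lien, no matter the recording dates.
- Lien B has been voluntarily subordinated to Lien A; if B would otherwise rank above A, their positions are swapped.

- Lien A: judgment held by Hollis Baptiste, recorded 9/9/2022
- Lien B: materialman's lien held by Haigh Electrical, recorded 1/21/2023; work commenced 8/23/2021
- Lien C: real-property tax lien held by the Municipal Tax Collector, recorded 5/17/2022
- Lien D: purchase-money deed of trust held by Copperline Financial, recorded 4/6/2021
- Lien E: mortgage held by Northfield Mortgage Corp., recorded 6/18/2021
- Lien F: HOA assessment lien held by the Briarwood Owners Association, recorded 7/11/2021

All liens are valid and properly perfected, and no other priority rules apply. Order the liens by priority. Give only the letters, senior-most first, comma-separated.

Adjusting effective dates: B's effective date is 8/23/2021, when work began; D was recorded 67 days after the deed, outside the 20-day window, so it keeps its recording date.
As a real-property tax lien, C is senior to every other lien.
Remaining liens by effective date: D (4/6/2021), E (6/18/2021), F (7/11/2021), B (8/23/2021), A (9/9/2022).
The subordination applies — B was senior to A — so B and A swap.

C, D, E, F, A, B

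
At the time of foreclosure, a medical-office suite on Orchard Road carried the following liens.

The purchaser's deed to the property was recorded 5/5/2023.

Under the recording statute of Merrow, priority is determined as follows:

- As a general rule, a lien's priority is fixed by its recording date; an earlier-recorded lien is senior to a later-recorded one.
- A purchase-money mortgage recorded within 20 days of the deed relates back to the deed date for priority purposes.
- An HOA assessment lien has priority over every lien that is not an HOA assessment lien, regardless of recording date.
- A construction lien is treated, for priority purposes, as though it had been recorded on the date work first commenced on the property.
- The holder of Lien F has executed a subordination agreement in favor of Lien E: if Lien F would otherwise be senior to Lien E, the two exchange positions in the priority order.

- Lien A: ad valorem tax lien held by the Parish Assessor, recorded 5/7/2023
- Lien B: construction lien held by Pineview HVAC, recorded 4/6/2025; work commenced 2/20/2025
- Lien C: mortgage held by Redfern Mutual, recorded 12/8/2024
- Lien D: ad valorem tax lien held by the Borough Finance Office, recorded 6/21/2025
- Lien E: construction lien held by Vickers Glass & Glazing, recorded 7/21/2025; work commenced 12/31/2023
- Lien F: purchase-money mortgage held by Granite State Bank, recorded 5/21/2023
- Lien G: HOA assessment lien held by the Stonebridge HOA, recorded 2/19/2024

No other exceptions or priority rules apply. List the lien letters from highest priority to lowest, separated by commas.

G, E, A, F, C, B, D

First, effective dates: B's effective date is 2/20/2025, when work began; E is treated as recorded 12/31/2023, the work-commencement date; F relates back to the deed date 5/5/2023.
G is an HOA assessment lien and takes priority over every other lien.
Ordering the rest by effective date: F (5/5/2023), A (5/7/2023), E (12/31/2023), C (12/8/2024), B (2/20/2025), D (6/21/2025).
F is senior to E before the subordination, so the two trade places.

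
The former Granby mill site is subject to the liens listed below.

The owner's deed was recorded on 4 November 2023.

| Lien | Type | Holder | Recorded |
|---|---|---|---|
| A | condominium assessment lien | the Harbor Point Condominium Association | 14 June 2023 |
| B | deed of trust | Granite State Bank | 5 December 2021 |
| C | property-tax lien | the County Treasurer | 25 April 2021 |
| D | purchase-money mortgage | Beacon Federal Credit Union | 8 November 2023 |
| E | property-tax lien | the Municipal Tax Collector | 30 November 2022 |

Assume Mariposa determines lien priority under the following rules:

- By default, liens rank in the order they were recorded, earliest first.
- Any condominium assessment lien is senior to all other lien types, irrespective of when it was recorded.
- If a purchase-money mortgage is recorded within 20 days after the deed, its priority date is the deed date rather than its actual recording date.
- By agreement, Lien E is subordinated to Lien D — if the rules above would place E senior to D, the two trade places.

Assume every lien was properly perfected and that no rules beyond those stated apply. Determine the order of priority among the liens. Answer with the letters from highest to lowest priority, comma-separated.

First, effective dates: D's effective date is the deed date, 4 November 2023.
A is a condominium assessment lien and takes priority over every other lien.
Remaining liens by effective date: C (25 April 2021), B (5 December 2021), E (30 November 2022), D (4 November 2023).
Because E would otherwise rank above D, the subordination swaps them.

A, C, B, D, E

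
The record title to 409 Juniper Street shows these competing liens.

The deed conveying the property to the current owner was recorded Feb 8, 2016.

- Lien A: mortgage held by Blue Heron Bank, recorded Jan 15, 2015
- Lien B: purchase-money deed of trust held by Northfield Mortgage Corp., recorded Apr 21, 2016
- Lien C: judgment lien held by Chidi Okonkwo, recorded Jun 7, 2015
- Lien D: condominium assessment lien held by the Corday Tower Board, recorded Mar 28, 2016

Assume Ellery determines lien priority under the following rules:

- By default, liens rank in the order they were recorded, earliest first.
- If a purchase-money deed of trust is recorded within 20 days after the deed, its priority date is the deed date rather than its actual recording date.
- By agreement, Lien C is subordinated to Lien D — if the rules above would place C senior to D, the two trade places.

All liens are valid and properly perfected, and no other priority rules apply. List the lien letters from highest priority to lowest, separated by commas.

Effective dates after the stated exceptions: B was recorded 73 days after the deed — beyond 20 days — so no relation-back applies.
Sorted by effective date: A (Jan 15, 2015), C (Jun 7, 2015), D (Mar 28, 2016), B (Apr 21, 2016).
C is senior to D before the subordination, so the two trade places.

A, D, C, B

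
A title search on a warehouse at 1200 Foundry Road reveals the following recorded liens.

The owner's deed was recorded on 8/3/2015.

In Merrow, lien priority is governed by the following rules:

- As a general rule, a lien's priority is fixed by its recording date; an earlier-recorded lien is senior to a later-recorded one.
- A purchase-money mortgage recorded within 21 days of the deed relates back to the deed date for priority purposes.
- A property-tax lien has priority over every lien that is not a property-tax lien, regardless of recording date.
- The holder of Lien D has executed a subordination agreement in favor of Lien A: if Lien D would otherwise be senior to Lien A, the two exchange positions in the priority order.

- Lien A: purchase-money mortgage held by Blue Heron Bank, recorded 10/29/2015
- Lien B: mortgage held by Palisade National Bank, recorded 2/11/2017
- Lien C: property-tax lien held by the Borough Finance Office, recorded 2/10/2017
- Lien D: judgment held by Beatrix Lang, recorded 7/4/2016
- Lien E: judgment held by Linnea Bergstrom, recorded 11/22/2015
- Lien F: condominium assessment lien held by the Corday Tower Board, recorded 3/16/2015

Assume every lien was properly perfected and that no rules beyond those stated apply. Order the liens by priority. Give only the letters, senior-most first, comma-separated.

C, F, A, E, D, B

First, effective dates: A missed the 21-day window (87 days after the deed), so its recording date stands.
C is a property-tax lien and takes priority over every other lien.
Ordering the rest by effective date: F (3/16/2015), A (10/29/2015), E (11/22/2015), D (7/4/2016), B (2/11/2017).
Since D is not senior to A, the subordination leaves the order unchanged.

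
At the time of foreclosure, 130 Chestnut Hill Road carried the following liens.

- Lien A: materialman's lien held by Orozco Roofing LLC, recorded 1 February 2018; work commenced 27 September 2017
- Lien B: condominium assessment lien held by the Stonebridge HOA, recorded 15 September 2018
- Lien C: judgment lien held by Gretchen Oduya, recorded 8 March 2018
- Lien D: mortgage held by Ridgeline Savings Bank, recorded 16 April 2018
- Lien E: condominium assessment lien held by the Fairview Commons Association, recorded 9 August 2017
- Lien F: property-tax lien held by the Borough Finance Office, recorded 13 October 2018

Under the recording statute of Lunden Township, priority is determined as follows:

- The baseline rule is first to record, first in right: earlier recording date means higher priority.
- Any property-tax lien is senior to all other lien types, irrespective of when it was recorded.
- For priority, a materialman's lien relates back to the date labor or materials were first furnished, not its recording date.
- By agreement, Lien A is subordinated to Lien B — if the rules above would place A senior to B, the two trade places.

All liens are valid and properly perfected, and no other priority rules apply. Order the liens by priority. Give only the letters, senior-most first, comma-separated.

Effective dates after the stated exceptions: A is treated as recorded 27 September 2017, the work-commencement date.
F is a property-tax lien and takes priority over every other lien.
The other liens, earliest effective date first: E (9 August 2017), A (27 September 2017), C (8 March 2018), D (16 April 2018), B (15 September 2018).
The subordination applies — A was senior to B — so A and B swap.

F, E, B, C, D, A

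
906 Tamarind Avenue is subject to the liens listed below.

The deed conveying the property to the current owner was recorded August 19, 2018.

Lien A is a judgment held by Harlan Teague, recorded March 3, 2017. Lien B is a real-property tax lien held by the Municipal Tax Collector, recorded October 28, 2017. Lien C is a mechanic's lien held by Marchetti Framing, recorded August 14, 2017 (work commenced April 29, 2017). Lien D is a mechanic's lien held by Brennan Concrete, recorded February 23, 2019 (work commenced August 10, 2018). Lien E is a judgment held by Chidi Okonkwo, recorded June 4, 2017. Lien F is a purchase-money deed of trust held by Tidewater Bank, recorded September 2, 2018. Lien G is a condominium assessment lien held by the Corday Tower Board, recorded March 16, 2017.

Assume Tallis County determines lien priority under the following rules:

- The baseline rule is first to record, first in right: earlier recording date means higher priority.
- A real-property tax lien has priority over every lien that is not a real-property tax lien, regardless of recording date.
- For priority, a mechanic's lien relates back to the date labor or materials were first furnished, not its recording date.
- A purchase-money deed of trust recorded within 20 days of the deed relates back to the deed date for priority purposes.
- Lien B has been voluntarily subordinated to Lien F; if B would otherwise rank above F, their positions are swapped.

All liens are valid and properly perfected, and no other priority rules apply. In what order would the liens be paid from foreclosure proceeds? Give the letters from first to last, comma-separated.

Effective dates after the stated exceptions: C's effective date is April 29, 2017, when work began; D is treated as recorded August 10, 2018, the work-commencement date; F relates back to the deed date August 19, 2018.
B, as a real-property tax lien, has superpriority and ranks first.
Remaining liens by effective date: A (March 3, 2017), G (March 16, 2017), C (April 29, 2017), E (June 4, 2017), D (August 10, 2018), F (August 19, 2018).
B would otherwise be senior to F, so under the subordination agreement B and F exchange positions.

F, A, G, C, E, D, B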